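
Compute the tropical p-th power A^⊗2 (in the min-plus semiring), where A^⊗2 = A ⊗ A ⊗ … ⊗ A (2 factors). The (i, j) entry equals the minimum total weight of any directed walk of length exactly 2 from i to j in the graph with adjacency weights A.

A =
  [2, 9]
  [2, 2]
A^⊗2 =
  [4, 11]
  [4, 4]

Each entry (A^⊗2)_ij equals the minimum over all length-2 walks i = v_0 → v_1 → … → v_2 = j of Σ_t A[v_t][v_{t+1}]. For example, for (i, j) = (0, 1) we minimise over 2 possible intermediate vertex sequences; the minimum is 11, attained along the walk 0 → 0 → 1.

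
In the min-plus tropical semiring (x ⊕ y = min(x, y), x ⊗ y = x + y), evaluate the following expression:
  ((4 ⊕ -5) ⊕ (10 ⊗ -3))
((4 ⊕ -5) ⊕ (10 ⊗ -3)) = -5

Expand innermost to outermost. Recall ⊕ takes the minimum of its arguments and ⊗ takes their sum. Working out the expression ((4 ⊕ -5) ⊕ (10 ⊗ -3)) gives -5.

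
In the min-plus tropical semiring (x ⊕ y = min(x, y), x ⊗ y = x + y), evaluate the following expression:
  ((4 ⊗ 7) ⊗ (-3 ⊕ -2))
((4 ⊗ 7) ⊗ (-3 ⊕ -2)) = 8

Expand innermost to outermost. Recall ⊕ takes the minimum of its arguments and ⊗ takes their sum. Working out the expression ((4 ⊗ 7) ⊗ (-3 ⊕ -2)) gives 8.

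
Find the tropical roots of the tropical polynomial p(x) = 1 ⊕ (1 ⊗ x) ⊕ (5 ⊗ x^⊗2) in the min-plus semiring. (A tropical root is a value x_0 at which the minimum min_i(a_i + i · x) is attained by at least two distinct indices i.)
Roots: {-4, 0}

Each tropical root is a break point of the lower envelope of the lines y = a_i + i · x (there are 3 lines, with slopes 0, 1, ..., 2). Only the lines that attain the minimum somewhere contribute to roots; other lines are dominated. Here the surviving (envelope) indices are i = 2, i = 1, i = 0.
Intersections between consecutive envelope lines give the roots: for adjacent envelope indices i < j the intersection is x = (a_i − a_j) / (j − i). Reading off the sorted break points: {-4, 0}.
Verification: at each break x_0, at least two indices attain the minimum of min_i(a_i + i · x_0).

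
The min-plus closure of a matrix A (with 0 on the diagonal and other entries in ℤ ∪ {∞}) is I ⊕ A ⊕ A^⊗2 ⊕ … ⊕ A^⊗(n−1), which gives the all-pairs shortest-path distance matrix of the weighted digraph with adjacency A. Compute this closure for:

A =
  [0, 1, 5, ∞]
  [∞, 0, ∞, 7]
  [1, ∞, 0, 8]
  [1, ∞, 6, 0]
Closure =
  [0, 1, 5, 8]
  [8, 0, 13, 7]
  [1, 2, 0, 8]
  [1, 2, 6, 0]

This is the Floyd-Warshall all-pairs shortest-path computation. For each intermediate vertex k = 0, 1, …, 3, update dist[i][j] ← min(dist[i][j], dist[i][k] + dist[k][j]). The final matrix gives, for each (i, j), the minimum total weight of any directed path from i to j (possibly empty when i = j).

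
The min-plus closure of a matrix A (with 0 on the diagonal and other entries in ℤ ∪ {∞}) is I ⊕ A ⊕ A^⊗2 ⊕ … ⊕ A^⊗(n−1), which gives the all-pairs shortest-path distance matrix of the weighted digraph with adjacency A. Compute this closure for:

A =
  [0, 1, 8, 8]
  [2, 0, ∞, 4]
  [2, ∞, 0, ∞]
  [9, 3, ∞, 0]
Closure =
  [0, 1, 8, 5]
  [2, 0, 10, 4]
  [2, 3, 0, 7]
  [5, 3, 13, 0]

This is the Floyd-Warshall all-pairs shortest-path computation. For each intermediate vertex k = 0, 1, …, 3, update dist[i][j] ← min(dist[i][j], dist[i][k] + dist[k][j]). The final matrix gives, for each (i, j), the minimum total weight of any directed path from i to j (possibly empty when i = j).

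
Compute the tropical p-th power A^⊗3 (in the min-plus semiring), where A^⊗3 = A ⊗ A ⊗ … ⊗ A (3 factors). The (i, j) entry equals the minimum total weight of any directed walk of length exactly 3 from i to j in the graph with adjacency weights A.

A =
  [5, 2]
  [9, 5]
A^⊗3 =
  [15, 12]
  [19, 15]

Each entry (A^⊗3)_ij equals the minimum over all length-3 walks i = v_0 → v_1 → … → v_3 = j of Σ_t A[v_t][v_{t+1}]. For example, for (i, j) = (0, 1) we minimise over 4 possible intermediate vertex sequences; the minimum is 12, attained along the walk 0 → 0 → 0 → 1.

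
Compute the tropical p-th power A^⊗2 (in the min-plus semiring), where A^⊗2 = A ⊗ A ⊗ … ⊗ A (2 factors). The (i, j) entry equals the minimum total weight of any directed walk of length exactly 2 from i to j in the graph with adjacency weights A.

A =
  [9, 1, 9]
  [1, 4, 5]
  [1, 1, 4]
A^⊗2 =
  [2, 5, 6]
  [5, 2, 9]
  [2, 2, 6]

Each entry (A^⊗2)_ij equals the minimum over all length-2 walks i = v_0 → v_1 → … → v_2 = j of Σ_t A[v_t][v_{t+1}]. For example, for (i, j) = (0, 2) we minimise over 3 possible intermediate vertex sequences; the minimum is 6, attained along the walk 0 → 1 → 2.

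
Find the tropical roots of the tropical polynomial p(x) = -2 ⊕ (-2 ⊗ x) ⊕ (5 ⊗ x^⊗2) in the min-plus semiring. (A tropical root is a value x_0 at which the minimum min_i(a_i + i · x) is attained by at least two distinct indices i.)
Roots: {-7, 0}

Each tropical root is a break point of the lower envelope of the lines y = a_i + i · x (there are 3 lines, with slopes 0, 1, ..., 2). Only the lines that attain the minimum somewhere contribute to roots; other lines are dominated. Here the surviving (envelope) indices are i = 2, i = 1, i = 0.
Intersections between consecutive envelope lines give the roots: for adjacent envelope indices i < j the intersection is x = (a_i − a_j) / (j − i). Reading off the sorted break points: {-7, 0}.
Verification: at each break x_0, at least two indices attain the minimum of min_i(a_i + i · x_0).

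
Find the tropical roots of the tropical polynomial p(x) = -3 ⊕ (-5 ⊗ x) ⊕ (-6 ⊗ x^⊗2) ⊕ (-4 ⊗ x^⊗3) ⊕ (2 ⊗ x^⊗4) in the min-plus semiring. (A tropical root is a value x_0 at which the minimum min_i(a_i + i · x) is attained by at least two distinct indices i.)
Roots: {-6, -2, 1, 2}

Each tropical root is a break point of the lower envelope of the lines y = a_i + i · x (there are 5 lines, with slopes 0, 1, ..., 4). Only the lines that attain the minimum somewhere contribute to roots; other lines are dominated. Here the surviving (envelope) indices are i = 4, i = 3, i = 2, i = 1, i = 0.
Intersections between consecutive envelope lines give the roots: for adjacent envelope indices i < j the intersection is x = (a_i − a_j) / (j − i). Reading off the sorted break points: {-6, -2, 1, 2}.
Verification: at each break x_0, at least two indices attain the minimum of min_i(a_i + i · x_0).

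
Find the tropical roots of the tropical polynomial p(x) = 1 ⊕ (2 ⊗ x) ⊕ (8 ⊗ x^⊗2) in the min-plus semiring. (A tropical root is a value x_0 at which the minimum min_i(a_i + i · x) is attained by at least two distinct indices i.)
Roots: {-6, -1}

Each tropical root is a break point of the lower envelope of the lines y = a_i + i · x (there are 3 lines, with slopes 0, 1, ..., 2). Only the lines that attain the minimum somewhere contribute to roots; other lines are dominated. Here the surviving (envelope) indices are i = 2, i = 1, i = 0.
Intersections between consecutive envelope lines give the roots: for adjacent envelope indices i < j the intersection is x = (a_i − a_j) / (j − i). Reading off the sorted break points: {-6, -1}.
Verification: at each break x_0, at least two indices attain the minimum of min_i(a_i + i · x_0).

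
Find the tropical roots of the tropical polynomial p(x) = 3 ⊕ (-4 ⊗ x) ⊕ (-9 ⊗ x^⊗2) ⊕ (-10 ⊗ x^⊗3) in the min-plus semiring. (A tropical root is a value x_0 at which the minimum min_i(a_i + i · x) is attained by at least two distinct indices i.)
Roots: {1, 5, 7}

Each tropical root is a break point of the lower envelope of the lines y = a_i + i · x (there are 4 lines, with slopes 0, 1, ..., 3). Only the lines that attain the minimum somewhere contribute to roots; other lines are dominated. Here the surviving (envelope) indices are i = 3, i = 2, i = 1, i = 0.
Intersections between consecutive envelope lines give the roots: for adjacent envelope indices i < j the intersection is x = (a_i − a_j) / (j − i). Reading off the sorted break points: {1, 5, 7}.
Verification: at each break x_0, at least two indices attain the minimum of min_i(a_i + i · x_0).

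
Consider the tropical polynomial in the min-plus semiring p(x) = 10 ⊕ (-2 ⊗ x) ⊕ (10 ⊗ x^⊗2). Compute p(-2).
p(-2) = -4

A tropical monomial a ⊗ x^⊗i evaluates to a + i · x. Evaluating each term at x = -2:
  Term 0 contributes 10 + 0 · -2 = 10
  Term 1 contributes -2 + 1 · -2 = -4
  Term 2 contributes 10 + 2 · -2 = 6
p(-2) = ⊕ of these = min[10, -4, 6] = -4.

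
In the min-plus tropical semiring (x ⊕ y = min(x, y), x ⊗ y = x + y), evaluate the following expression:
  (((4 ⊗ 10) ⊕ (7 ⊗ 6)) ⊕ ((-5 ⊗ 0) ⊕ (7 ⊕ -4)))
(((4 ⊗ 10) ⊕ (7 ⊗ 6)) ⊕ ((-5 ⊗ 0) ⊕ (7 ⊕ -4))) = -5

Expand innermost to outermost. Recall ⊕ takes the minimum of its arguments and ⊗ takes their sum. Working out the expression (((4 ⊗ 10) ⊕ (7 ⊗ 6)) ⊕ ((-5 ⊗ 0) ⊕ (7 ⊕ -4))) gives -5.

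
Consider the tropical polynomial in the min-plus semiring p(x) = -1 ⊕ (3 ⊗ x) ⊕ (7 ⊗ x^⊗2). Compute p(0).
p(0) = -1

A tropical monomial a ⊗ x^⊗i evaluates to a + i · x. Evaluating each term at x = 0:
  Term 0 contributes -1 + 0 · 0 = -1
  Term 1 contributes 3 + 1 · 0 = 3
  Term 2 contributes 7 + 2 · 0 = 7
p(0) = ⊕ of these = min[-1, 3, 7] = -1.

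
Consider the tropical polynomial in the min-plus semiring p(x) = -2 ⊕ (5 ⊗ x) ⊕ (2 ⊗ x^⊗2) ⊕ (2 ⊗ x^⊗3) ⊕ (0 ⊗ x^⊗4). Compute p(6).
p(6) = -2

A tropical monomial a ⊗ x^⊗i evaluates to a + i · x. Evaluating each term at x = 6:
  Term 0 contributes -2 + 0 · 6 = -2
  Term 1 contributes 5 + 1 · 6 = 11
  Term 2 contributes 2 + 2 · 6 = 14
  Term 3 contributes 2 + 3 · 6 = 20
  Term 4 contributes 0 + 4 · 6 = 24
p(6) = ⊕ of these = min[-2, 11, 14, 20, 24] = -2.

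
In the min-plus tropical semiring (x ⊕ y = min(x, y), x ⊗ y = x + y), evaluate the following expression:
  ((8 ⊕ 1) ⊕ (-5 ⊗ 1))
((8 ⊕ 1) ⊕ (-5 ⊗ 1)) = -4

Expand innermost to outermost. Recall ⊕ takes the minimum of its arguments and ⊗ takes their sum. Working out the expression ((8 ⊕ 1) ⊕ (-5 ⊗ 1)) gives -4.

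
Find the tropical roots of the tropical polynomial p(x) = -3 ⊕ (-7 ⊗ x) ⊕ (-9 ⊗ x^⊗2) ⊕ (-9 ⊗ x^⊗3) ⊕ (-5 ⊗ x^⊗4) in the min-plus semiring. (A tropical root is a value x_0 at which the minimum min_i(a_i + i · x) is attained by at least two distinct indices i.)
Roots: {-4, 0, 2, 4}

Each tropical root is a break point of the lower envelope of the lines y = a_i + i · x (there are 5 lines, with slopes 0, 1, ..., 4). Only the lines that attain the minimum somewhere contribute to roots; other lines are dominated. Here the surviving (envelope) indices are i = 4, i = 3, i = 2, i = 1, i = 0.
Intersections between consecutive envelope lines give the roots: for adjacent envelope indices i < j the intersection is x = (a_i − a_j) / (j − i). Reading off the sorted break points: {-4, 0, 2, 4}.
Verification: at each break x_0, at least two indices attain the minimum of min_i(a_i + i · x_0).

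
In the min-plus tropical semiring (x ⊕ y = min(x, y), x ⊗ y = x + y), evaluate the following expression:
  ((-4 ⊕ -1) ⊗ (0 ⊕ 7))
((-4 ⊕ -1) ⊗ (0 ⊕ 7)) = -4

Expand innermost to outermost. Recall ⊕ takes the minimum of its arguments and ⊗ takes their sum. Working out the expression ((-4 ⊕ -1) ⊗ (0 ⊕ 7)) gives -4.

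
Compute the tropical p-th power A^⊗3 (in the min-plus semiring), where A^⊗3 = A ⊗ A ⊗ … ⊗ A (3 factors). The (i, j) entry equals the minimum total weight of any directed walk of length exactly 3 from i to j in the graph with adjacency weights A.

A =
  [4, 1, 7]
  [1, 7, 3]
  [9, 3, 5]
A^⊗3 =
  [6, 3, 8]
  [3, 6, 5]
  [8, 5, 11]

Each entry (A^⊗3)_ij equals the minimum over all length-3 walks i = v_0 → v_1 → … → v_3 = j of Σ_t A[v_t][v_{t+1}]. For example, for (i, j) = (0, 2) we minimise over 9 possible intermediate vertex sequences; the minimum is 8, attained along the walk 0 → 0 → 1 → 2.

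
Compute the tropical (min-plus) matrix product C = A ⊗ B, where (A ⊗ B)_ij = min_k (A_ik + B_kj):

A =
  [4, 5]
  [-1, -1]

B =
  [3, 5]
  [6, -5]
A ⊗ B =
  [7, 0]
  [2, -6]

Apply the min-plus product entry-by-entry:
  C[0][0] = min over k of (A[0][0] + B[0][0] = 4 + 3 = 7, A[0][1] + B[1][0] = 5 + 6 = 11) = 7 (attained at k = 0)
  C[0][1] = min over k of (A[0][0] + B[0][1] = 4 + 5 = 9, A[0][1] + B[1][1] = 5 + -5 = 0) = 0 (attained at k = 1)
  C[1][0] = min over k of (A[1][0] + B[0][0] = -1 + 3 = 2, A[1][1] + B[1][0] = -1 + 6 = 5) = 2 (attained at k = 0)
  C[1][1] = min over k of (A[1][0] + B[0][1] = -1 + 5 = 4, A[1][1] + B[1][1] = -1 + -5 = -6) = -6 (attained at k = 1)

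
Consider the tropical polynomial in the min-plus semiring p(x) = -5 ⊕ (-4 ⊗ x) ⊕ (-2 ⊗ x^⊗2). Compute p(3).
p(3) = -5

A tropical monomial a ⊗ x^⊗i evaluates to a + i · x. Evaluating each term at x = 3:
  Term 0 contributes -5 + 0 · 3 = -5
  Term 1 contributes -4 + 1 · 3 = -1
  Term 2 contributes -2 + 2 · 3 = 4
p(3) = ⊕ of these = min[-5, -1, 4] = -5.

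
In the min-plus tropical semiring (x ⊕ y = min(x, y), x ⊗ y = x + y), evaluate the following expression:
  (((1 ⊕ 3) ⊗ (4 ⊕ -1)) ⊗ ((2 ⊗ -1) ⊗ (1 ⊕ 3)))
(((1 ⊕ 3) ⊗ (4 ⊕ -1)) ⊗ ((2 ⊗ -1) ⊗ (1 ⊕ 3))) = 2

Expand innermost to outermost. Recall ⊕ takes the minimum of its arguments and ⊗ takes their sum. Working out the expression (((1 ⊕ 3) ⊗ (4 ⊕ -1)) ⊗ ((2 ⊗ -1) ⊗ (1 ⊕ 3))) gives 2.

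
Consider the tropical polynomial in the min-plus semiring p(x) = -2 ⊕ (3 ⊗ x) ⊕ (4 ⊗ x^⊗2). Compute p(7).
p(7) = -2

A tropical monomial a ⊗ x^⊗i evaluates to a + i · x. Evaluating each term at x = 7:
  Term 0 contributes -2 + 0 · 7 = -2
  Term 1 contributes 3 + 1 · 7 = 10
  Term 2 contributes 4 + 2 · 7 = 18
p(7) = ⊕ of these = min[-2, 10, 18] = -2.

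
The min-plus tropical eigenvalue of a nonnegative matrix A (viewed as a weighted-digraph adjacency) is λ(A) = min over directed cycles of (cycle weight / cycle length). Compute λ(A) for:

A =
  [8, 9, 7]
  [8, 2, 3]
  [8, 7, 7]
λ(A) = 2

Enumerate directed cycles and compute their means (weight / length). Sample:
  cycle 0 → 0: weight = 8, length = 1, mean = 8/1 ≈ 8.000
  cycle 1 → 1: weight = 2, length = 1, mean = 2/1 ≈ 2.000
  cycle 2 → 2: weight = 7, length = 1, mean = 7/1 ≈ 7.000
  cycle 0 → 1 → 0: weight = 17, length = 2, mean = 17/2 ≈ 8.500
  cycle 0 → 2 → 0: weight = 15, length = 2, mean = 15/2 ≈ 7.500
  cycle 1 → 0 → 1: weight = 17, length = 2, mean = 17/2 ≈ 8.500
Minimum mean = 2.000, attained e.g. along the cycle 1 → 1 with weight 2 and length 1. So λ(A) = 2/1 = 2.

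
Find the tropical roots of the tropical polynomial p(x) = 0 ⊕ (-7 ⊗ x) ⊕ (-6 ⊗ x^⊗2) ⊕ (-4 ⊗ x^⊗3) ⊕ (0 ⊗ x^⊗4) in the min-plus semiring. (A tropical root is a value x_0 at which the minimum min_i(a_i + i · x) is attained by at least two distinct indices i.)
Roots: {-4, -2, -1, 7}

Each tropical root is a break point of the lower envelope of the lines y = a_i + i · x (there are 5 lines, with slopes 0, 1, ..., 4). Only the lines that attain the minimum somewhere contribute to roots; other lines are dominated. Here the surviving (envelope) indices are i = 4, i = 3, i = 2, i = 1, i = 0.
Intersections between consecutive envelope lines give the roots: for adjacent envelope indices i < j the intersection is x = (a_i − a_j) / (j − i). Reading off the sorted break points: {-4, -2, -1, 7}.
Verification: at each break x_0, at least two indices attain the minimum of min_i(a_i + i · x_0).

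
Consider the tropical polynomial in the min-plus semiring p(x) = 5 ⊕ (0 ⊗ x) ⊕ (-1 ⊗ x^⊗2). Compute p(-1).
p(-1) = -3

A tropical monomial a ⊗ x^⊗i evaluates to a + i · x. Evaluating each term at x = -1:
  Term 0 contributes 5 + 0 · -1 = 5
  Term 1 contributes 0 + 1 · -1 = -1
  Term 2 contributes -1 + 2 · -1 = -3
p(-1) = ⊕ of these = min[5, -1, -3] = -3.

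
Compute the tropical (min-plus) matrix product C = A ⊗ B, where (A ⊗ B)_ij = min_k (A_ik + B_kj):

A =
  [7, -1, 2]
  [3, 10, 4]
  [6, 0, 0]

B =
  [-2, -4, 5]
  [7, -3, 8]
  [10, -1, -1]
A ⊗ B =
  [5, -4, 1]
  [1, -1, 3]
  [4, -3, -1]

Apply the min-plus product entry-by-entry:
  C[0][0] = min over k of (A[0][0] + B[0][0] = 7 + -2 = 5, A[0][1] + B[1][0] = -1 + 7 = 6, A[0][2] + B[2][0] = 2 + 10 = 12) = 5 (attained at k = 0)
  C[0][1] = min over k of (A[0][0] + B[0][1] = 7 + -4 = 3, A[0][1] + B[1][1] = -1 + -3 = -4, A[0][2] + B[2][1] = 2 + -1 = 1) = -4 (attained at k = 1)
  C[0][2] = min over k of (A[0][0] + B[0][2] = 7 + 5 = 12, A[0][1] + B[1][2] = -1 + 8 = 7, A[0][2] + B[2][2] = 2 + -1 = 1) = 1 (attained at k = 2)
  C[1][0] = min over k of (A[1][0] + B[0][0] = 3 + -2 = 1, A[1][1] + B[1][0] = 10 + 7 = 17, A[1][2] + B[2][0] = 4 + 10 = 14) = 1 (attained at k = 0)
  C[1][1] = min over k of (A[1][0] + B[0][1] = 3 + -4 = -1, A[1][1] + B[1][1] = 10 + -3 = 7, A[1][2] + B[2][1] = 4 + -1 = 3) = -1 (attained at k = 0)
  C[1][2] = min over k of (A[1][0] + B[0][2] = 3 + 5 = 8, A[1][1] + B[1][2] = 10 + 8 = 18, A[1][2] + B[2][2] = 4 + -1 = 3) = 3 (attained at k = 2)
  C[2][0] = min over k of (A[2][0] + B[0][0] = 6 + -2 = 4, A[2][1] + B[1][0] = 0 + 7 = 7, A[2][2] + B[2][0] = 0 + 10 = 10) = 4 (attained at k = 0)
  C[2][1] = min over k of (A[2][0] + B[0][1] = 6 + -4 = 2, A[2][1] + B[1][1] = 0 + -3 = -3, A[2][2] + B[2][1] = 0 + -1 = -1) = -3 (attained at k = 1)
  C[2][2] = min over k of (A[2][0] + B[0][2] = 6 + 5 = 11, A[2][1] + B[1][2] = 0 + 8 = 8, A[2][2] + B[2][2] = 0 + -1 = -1) = -1 (attained at k = 2)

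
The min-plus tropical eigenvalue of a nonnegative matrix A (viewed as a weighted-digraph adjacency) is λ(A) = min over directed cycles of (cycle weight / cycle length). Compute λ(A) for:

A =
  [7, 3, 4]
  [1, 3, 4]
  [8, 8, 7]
λ(A) = 2

Enumerate directed cycles and compute their means (weight / length). Sample:
  cycle 0 → 0: weight = 7, length = 1, mean = 7/1 ≈ 7.000
  cycle 1 → 1: weight = 3, length = 1, mean = 3/1 ≈ 3.000
  cycle 2 → 2: weight = 7, length = 1, mean = 7/1 ≈ 7.000
  cycle 0 → 1 → 0: weight = 4, length = 2, mean = 4/2 ≈ 2.000
  cycle 0 → 2 → 0: weight = 12, length = 2, mean = 12/2 ≈ 6.000
  cycle 1 → 0 → 1: weight = 4, length = 2, mean = 4/2 ≈ 2.000
Minimum mean = 2.000, attained e.g. along the cycle 0 → 1 → 0 with weight 4 and length 2. So λ(A) = 4/2 = 2.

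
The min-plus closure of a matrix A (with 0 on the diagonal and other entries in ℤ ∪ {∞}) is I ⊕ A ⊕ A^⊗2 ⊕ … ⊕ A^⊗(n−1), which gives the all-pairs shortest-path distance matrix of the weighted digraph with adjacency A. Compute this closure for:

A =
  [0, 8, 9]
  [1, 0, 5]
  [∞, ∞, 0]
Closure =
  [0, 8, 9]
  [1, 0, 5]
  [∞, ∞, 0]

This is the Floyd-Warshall all-pairs shortest-path computation. For each intermediate vertex k = 0, 1, …, 2, update dist[i][j] ← min(dist[i][j], dist[i][k] + dist[k][j]). The final matrix gives, for each (i, j), the minimum total weight of any directed path from i to j (possibly empty when i = j).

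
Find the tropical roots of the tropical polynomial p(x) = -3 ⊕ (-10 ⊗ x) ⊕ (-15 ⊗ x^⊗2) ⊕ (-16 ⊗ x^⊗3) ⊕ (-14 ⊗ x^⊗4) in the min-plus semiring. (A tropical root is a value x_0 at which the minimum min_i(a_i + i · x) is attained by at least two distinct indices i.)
Roots: {-2, 1, 5, 7}

Each tropical root is a break point of the lower envelope of the lines y = a_i + i · x (there are 5 lines, with slopes 0, 1, ..., 4). Only the lines that attain the minimum somewhere contribute to roots; other lines are dominated. Here the surviving (envelope) indices are i = 4, i = 3, i = 2, i = 1, i = 0.
Intersections between consecutive envelope lines give the roots: for adjacent envelope indices i < j the intersection is x = (a_i − a_j) / (j − i). Reading off the sorted break points: {-2, 1, 5, 7}.
Verification: at each break x_0, at least two indices attain the minimum of min_i(a_i + i · x_0).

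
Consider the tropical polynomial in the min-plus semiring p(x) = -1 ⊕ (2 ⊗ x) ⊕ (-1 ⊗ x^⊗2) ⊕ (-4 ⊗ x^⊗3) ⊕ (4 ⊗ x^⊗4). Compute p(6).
p(6) = -1

A tropical monomial a ⊗ x^⊗i evaluates to a + i · x. Evaluating each term at x = 6:
  Term 0 contributes -1 + 0 · 6 = -1
  Term 1 contributes 2 + 1 · 6 = 8
  Term 2 contributes -1 + 2 · 6 = 11
  Term 3 contributes -4 + 3 · 6 = 14
  Term 4 contributes 4 + 4 · 6 = 28
p(6) = ⊕ of these = min[-1, 8, 11, 14, 28] = -1.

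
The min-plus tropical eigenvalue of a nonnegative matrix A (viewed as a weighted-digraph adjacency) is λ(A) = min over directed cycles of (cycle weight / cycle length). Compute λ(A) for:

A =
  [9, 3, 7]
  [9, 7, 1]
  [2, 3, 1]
λ(A) = 1

Enumerate directed cycles and compute their means (weight / length). Sample:
  cycle 0 → 0: weight = 9, length = 1, mean = 9/1 ≈ 9.000
  cycle 1 → 1: weight = 7, length = 1, mean = 7/1 ≈ 7.000
  cycle 2 → 2: weight = 1, length = 1, mean = 1/1 ≈ 1.000
  cycle 0 → 1 → 0: weight = 12, length = 2, mean = 12/2 ≈ 6.000
  cycle 0 → 2 → 0: weight = 9, length = 2, mean = 9/2 ≈ 4.500
  cycle 1 → 0 → 1: weight = 12, length = 2, mean = 12/2 ≈ 6.000
Minimum mean = 1.000, attained e.g. along the cycle 2 → 2 with weight 1 and length 1. So λ(A) = 1/1 = 1.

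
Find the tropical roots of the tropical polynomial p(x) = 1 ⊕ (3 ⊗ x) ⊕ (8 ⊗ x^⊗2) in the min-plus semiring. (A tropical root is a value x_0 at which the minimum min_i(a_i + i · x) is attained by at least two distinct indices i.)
Roots: {-5, -2}

Each tropical root is a break point of the lower envelope of the lines y = a_i + i · x (there are 3 lines, with slopes 0, 1, ..., 2). Only the lines that attain the minimum somewhere contribute to roots; other lines are dominated. Here the surviving (envelope) indices are i = 2, i = 1, i = 0.
Intersections between consecutive envelope lines give the roots: for adjacent envelope indices i < j the intersection is x = (a_i − a_j) / (j − i). Reading off the sorted break points: {-5, -2}.
Verification: at each break x_0, at least two indices attain the minimum of min_i(a_i + i · x_0).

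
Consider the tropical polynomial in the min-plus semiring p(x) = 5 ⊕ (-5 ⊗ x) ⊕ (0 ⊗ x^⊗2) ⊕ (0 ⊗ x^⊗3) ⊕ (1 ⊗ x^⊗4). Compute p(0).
p(0) = -5

A tropical monomial a ⊗ x^⊗i evaluates to a + i · x. Evaluating each term at x = 0:
  Term 0 contributes 5 + 0 · 0 = 5
  Term 1 contributes -5 + 1 · 0 = -5
  Term 2 contributes 0 + 2 · 0 = 0
  Term 3 contributes 0 + 3 · 0 = 0
  Term 4 contributes 1 + 4 · 0 = 1
p(0) = ⊕ of these = min[5, -5, 0, 0, 1] = -5.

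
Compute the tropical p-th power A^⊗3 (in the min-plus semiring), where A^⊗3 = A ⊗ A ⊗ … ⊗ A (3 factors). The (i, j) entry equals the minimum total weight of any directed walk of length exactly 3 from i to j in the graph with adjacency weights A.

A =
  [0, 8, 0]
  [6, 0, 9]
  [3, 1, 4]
A^⊗3 =
  [0, 1, 0]
  [6, 0, 6]
  [3, 1, 3]

Each entry (A^⊗3)_ij equals the minimum over all length-3 walks i = v_0 → v_1 → … → v_3 = j of Σ_t A[v_t][v_{t+1}]. For example, for (i, j) = (0, 2) we minimise over 9 possible intermediate vertex sequences; the minimum is 0, attained along the walk 0 → 0 → 0 → 2.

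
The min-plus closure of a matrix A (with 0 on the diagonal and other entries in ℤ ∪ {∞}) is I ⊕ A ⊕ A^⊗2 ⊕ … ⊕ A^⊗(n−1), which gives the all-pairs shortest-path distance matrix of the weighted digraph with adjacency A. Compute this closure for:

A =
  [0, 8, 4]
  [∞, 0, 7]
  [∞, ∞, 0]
Closure =
  [0, 8, 4]
  [∞, 0, 7]
  [∞, ∞, 0]

This is the Floyd-Warshall all-pairs shortest-path computation. For each intermediate vertex k = 0, 1, …, 2, update dist[i][j] ← min(dist[i][j], dist[i][k] + dist[k][j]). The final matrix gives, for each (i, j), the minimum total weight of any directed path from i to j (possibly empty when i = j).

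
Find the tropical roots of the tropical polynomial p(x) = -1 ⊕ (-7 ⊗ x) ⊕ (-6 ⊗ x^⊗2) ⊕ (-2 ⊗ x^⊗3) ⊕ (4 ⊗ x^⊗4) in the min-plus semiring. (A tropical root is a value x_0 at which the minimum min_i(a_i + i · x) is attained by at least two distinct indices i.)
Roots: {-6, -4, -1, 6}

Each tropical root is a break point of the lower envelope of the lines y = a_i + i · x (there are 5 lines, with slopes 0, 1, ..., 4). Only the lines that attain the minimum somewhere contribute to roots; other lines are dominated. Here the surviving (envelope) indices are i = 4, i = 3, i = 2, i = 1, i = 0.
Intersections between consecutive envelope lines give the roots: for adjacent envelope indices i < j the intersection is x = (a_i − a_j) / (j − i). Reading off the sorted break points: {-6, -4, -1, 6}.
Verification: at each break x_0, at least two indices attain the minimum of min_i(a_i + i · x_0).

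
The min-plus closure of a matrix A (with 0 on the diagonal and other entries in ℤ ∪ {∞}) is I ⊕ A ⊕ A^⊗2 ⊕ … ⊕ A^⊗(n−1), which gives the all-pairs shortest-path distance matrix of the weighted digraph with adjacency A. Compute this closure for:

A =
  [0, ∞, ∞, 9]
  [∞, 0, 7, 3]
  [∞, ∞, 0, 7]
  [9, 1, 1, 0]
Closure =
  [0, 10, 10, 9]
  [12, 0, 4, 3]
  [16, 8, 0, 7]
  [9, 1, 1, 0]

This is the Floyd-Warshall all-pairs shortest-path computation. For each intermediate vertex k = 0, 1, …, 3, update dist[i][j] ← min(dist[i][j], dist[i][k] + dist[k][j]). The final matrix gives, for each (i, j), the minimum total weight of any directed path from i to j (possibly empty when i = j).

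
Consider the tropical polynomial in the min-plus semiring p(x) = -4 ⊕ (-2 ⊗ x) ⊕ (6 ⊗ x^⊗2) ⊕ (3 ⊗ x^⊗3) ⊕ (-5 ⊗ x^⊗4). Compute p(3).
p(3) = -4

A tropical monomial a ⊗ x^⊗i evaluates to a + i · x. Evaluating each term at x = 3:
  Term 0 contributes -4 + 0 · 3 = -4
  Term 1 contributes -2 + 1 · 3 = 1
  Term 2 contributes 6 + 2 · 3 = 12
  Term 3 contributes 3 + 3 · 3 = 12
  Term 4 contributes -5 + 4 · 3 = 7
p(3) = ⊕ of these = min[-4, 1, 12, 12, 7] = -4.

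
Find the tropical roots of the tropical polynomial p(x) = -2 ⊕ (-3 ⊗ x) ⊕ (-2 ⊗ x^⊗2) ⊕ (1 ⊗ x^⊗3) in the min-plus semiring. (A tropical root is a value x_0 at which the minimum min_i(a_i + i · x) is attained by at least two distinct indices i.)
Roots: {-3, -1, 1}

Each tropical root is a break point of the lower envelope of the lines y = a_i + i · x (there are 4 lines, with slopes 0, 1, ..., 3). Only the lines that attain the minimum somewhere contribute to roots; other lines are dominated. Here the surviving (envelope) indices are i = 3, i = 2, i = 1, i = 0.
Intersections between consecutive envelope lines give the roots: for adjacent envelope indices i < j the intersection is x = (a_i − a_j) / (j − i). Reading off the sorted break points: {-3, -1, 1}.
Verification: at each break x_0, at least two indices attain the minimum of min_i(a_i + i · x_0).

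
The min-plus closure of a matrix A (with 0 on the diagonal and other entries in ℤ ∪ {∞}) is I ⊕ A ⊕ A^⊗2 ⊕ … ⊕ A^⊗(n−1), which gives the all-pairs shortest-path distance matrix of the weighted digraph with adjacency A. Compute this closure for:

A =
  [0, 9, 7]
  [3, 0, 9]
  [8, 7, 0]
Closure =
  [0, 9, 7]
  [3, 0, 9]
  [8, 7, 0]

This is the Floyd-Warshall all-pairs shortest-path computation. For each intermediate vertex k = 0, 1, …, 2, update dist[i][j] ← min(dist[i][j], dist[i][k] + dist[k][j]). The final matrix gives, for each (i, j), the minimum total weight of any directed path from i to j (possibly empty when i = j).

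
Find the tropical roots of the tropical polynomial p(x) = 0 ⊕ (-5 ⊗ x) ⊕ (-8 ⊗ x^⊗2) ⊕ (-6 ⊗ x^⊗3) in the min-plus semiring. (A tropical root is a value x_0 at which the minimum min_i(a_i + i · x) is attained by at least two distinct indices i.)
Roots: {-2, 3, 5}

Each tropical root is a break point of the lower envelope of the lines y = a_i + i · x (there are 4 lines, with slopes 0, 1, ..., 3). Only the lines that attain the minimum somewhere contribute to roots; other lines are dominated. Here the surviving (envelope) indices are i = 3, i = 2, i = 1, i = 0.
Intersections between consecutive envelope lines give the roots: for adjacent envelope indices i < j the intersection is x = (a_i − a_j) / (j − i). Reading off the sorted break points: {-2, 3, 5}.
Verification: at each break x_0, at least two indices attain the minimum of min_i(a_i + i · x_0).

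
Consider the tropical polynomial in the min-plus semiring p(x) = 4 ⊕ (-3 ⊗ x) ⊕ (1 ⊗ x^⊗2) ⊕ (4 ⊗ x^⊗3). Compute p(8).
p(8) = 4

A tropical monomial a ⊗ x^⊗i evaluates to a + i · x. Evaluating each term at x = 8:
  Term 0 contributes 4 + 0 · 8 = 4
  Term 1 contributes -3 + 1 · 8 = 5
  Term 2 contributes 1 + 2 · 8 = 17
  Term 3 contributes 4 + 3 · 8 = 28
p(8) = ⊕ of these = min[4, 5, 17, 28] = 4.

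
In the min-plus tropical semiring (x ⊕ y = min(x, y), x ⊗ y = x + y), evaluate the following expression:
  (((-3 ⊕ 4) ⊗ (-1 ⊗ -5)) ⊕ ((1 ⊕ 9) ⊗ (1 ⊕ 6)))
(((-3 ⊕ 4) ⊗ (-1 ⊗ -5)) ⊕ ((1 ⊕ 9) ⊗ (1 ⊕ 6))) = -9

Expand innermost to outermost. Recall ⊕ takes the minimum of its arguments and ⊗ takes their sum. Working out the expression (((-3 ⊕ 4) ⊗ (-1 ⊗ -5)) ⊕ ((1 ⊕ 9) ⊗ (1 ⊕ 6))) gives -9.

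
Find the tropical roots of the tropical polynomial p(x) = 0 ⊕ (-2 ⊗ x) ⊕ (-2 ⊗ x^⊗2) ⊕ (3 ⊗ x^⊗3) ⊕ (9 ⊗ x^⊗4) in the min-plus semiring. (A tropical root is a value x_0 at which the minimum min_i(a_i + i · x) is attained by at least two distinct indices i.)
Roots: {-6, -5, 0, 2}

Each tropical root is a break point of the lower envelope of the lines y = a_i + i · x (there are 5 lines, with slopes 0, 1, ..., 4). Only the lines that attain the minimum somewhere contribute to roots; other lines are dominated. Here the surviving (envelope) indices are i = 4, i = 3, i = 2, i = 1, i = 0.
Intersections between consecutive envelope lines give the roots: for adjacent envelope indices i < j the intersection is x = (a_i − a_j) / (j − i). Reading off the sorted break points: {-6, -5, 0, 2}.
Verification: at each break x_0, at least two indices attain the minimum of min_i(a_i + i · x_0).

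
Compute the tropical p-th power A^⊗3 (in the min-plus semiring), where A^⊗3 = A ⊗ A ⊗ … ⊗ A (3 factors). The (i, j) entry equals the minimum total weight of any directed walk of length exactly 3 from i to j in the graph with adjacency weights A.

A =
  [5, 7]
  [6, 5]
A^⊗3 =
  [15, 17]
  [16, 15]

Each entry (A^⊗3)_ij equals the minimum over all length-3 walks i = v_0 → v_1 → … → v_3 = j of Σ_t A[v_t][v_{t+1}]. For example, for (i, j) = (0, 1) we minimise over 4 possible intermediate vertex sequences; the minimum is 17, attained along the walk 0 → 0 → 0 → 1.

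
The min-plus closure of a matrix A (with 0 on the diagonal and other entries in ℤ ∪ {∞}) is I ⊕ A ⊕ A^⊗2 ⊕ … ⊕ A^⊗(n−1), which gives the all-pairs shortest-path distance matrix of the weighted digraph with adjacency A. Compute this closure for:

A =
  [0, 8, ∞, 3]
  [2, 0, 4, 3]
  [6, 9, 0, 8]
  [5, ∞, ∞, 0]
Closure =
  [0, 8, 12, 3]
  [2, 0, 4, 3]
  [6, 9, 0, 8]
  [5, 13, 17, 0]

This is the Floyd-Warshall all-pairs shortest-path computation. For each intermediate vertex k = 0, 1, …, 3, update dist[i][j] ← min(dist[i][j], dist[i][k] + dist[k][j]). The final matrix gives, for each (i, j), the minimum total weight of any directed path from i to j (possibly empty when i = j).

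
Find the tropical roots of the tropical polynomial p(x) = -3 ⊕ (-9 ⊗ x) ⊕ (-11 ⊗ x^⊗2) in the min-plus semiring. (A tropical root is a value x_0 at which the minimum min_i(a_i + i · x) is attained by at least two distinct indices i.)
Roots: {2, 6}

Each tropical root is a break point of the lower envelope of the lines y = a_i + i · x (there are 3 lines, with slopes 0, 1, ..., 2). Only the lines that attain the minimum somewhere contribute to roots; other lines are dominated. Here the surviving (envelope) indices are i = 2, i = 1, i = 0.
Intersections between consecutive envelope lines give the roots: for adjacent envelope indices i < j the intersection is x = (a_i − a_j) / (j − i). Reading off the sorted break points: {2, 6}.
Verification: at each break x_0, at least two indices attain the minimum of min_i(a_i + i · x_0).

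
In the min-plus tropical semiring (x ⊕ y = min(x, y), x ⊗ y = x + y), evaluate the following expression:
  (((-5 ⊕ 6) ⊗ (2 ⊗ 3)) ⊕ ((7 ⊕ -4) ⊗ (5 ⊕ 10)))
(((-5 ⊕ 6) ⊗ (2 ⊗ 3)) ⊕ ((7 ⊕ -4) ⊗ (5 ⊕ 10))) = 0

Expand innermost to outermost. Recall ⊕ takes the minimum of its arguments and ⊗ takes their sum. Working out the expression (((-5 ⊕ 6) ⊗ (2 ⊗ 3)) ⊕ ((7 ⊕ -4) ⊗ (5 ⊕ 10))) gives 0.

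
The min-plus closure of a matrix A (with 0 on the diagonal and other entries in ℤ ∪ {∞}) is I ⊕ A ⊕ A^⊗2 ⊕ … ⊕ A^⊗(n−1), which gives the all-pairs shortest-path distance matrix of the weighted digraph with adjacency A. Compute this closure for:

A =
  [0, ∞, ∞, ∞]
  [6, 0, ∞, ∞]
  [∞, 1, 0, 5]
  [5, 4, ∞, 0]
Closure =
  [0, ∞, ∞, ∞]
  [6, 0, ∞, ∞]
  [7, 1, 0, 5]
  [5, 4, ∞, 0]

This is the Floyd-Warshall all-pairs shortest-path computation. For each intermediate vertex k = 0, 1, …, 3, update dist[i][j] ← min(dist[i][j], dist[i][k] + dist[k][j]). The final matrix gives, for each (i, j), the minimum total weight of any directed path from i to j (possibly empty when i = j).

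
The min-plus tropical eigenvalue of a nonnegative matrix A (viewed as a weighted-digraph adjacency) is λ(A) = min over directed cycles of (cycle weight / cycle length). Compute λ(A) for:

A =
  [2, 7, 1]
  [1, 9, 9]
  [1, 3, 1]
λ(A) = 1

Enumerate directed cycles and compute their means (weight / length). Sample:
  cycle 0 → 0: weight = 2, length = 1, mean = 2/1 ≈ 2.000
  cycle 1 → 1: weight = 9, length = 1, mean = 9/1 ≈ 9.000
  cycle 2 → 2: weight = 1, length = 1, mean = 1/1 ≈ 1.000
  cycle 0 → 1 → 0: weight = 8, length = 2, mean = 8/2 ≈ 4.000
  cycle 0 → 2 → 0: weight = 2, length = 2, mean = 2/2 ≈ 1.000
  cycle 1 → 0 → 1: weight = 8, length = 2, mean = 8/2 ≈ 4.000
Minimum mean = 1.000, attained e.g. along the cycle 2 → 2 with weight 1 and length 1. So λ(A) = 1/1 = 1.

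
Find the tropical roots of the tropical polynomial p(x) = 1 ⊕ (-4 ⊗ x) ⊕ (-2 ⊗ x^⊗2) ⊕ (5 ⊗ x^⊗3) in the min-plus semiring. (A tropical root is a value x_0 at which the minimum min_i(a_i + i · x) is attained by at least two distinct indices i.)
Roots: {-7, -2, 5}

Each tropical root is a break point of the lower envelope of the lines y = a_i + i · x (there are 4 lines, with slopes 0, 1, ..., 3). Only the lines that attain the minimum somewhere contribute to roots; other lines are dominated. Here the surviving (envelope) indices are i = 3, i = 2, i = 1, i = 0.
Intersections between consecutive envelope lines give the roots: for adjacent envelope indices i < j the intersection is x = (a_i − a_j) / (j − i). Reading off the sorted break points: {-7, -2, 5}.
Verification: at each break x_0, at least two indices attain the minimum of min_i(a_i + i · x_0).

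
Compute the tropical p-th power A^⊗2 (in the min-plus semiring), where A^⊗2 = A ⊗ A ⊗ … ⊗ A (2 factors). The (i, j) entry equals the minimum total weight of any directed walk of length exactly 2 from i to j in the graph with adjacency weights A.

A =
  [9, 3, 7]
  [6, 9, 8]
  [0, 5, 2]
A^⊗2 =
  [7, 12, 9]
  [8, 9, 10]
  [2, 3, 4]

Each entry (A^⊗2)_ij equals the minimum over all length-2 walks i = v_0 → v_1 → … → v_2 = j of Σ_t A[v_t][v_{t+1}]. For example, for (i, j) = (0, 2) we minimise over 3 possible intermediate vertex sequences; the minimum is 9, attained along the walk 0 → 2 → 2.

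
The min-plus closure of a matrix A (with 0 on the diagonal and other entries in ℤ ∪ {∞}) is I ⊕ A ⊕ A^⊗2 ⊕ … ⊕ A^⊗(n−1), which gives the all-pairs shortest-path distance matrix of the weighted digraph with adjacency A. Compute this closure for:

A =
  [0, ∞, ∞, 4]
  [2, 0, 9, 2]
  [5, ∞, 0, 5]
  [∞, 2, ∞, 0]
Closure =
  [0, 6, 15, 4]
  [2, 0, 9, 2]
  [5, 7, 0, 5]
  [4, 2, 11, 0]

This is the Floyd-Warshall all-pairs shortest-path computation. For each intermediate vertex k = 0, 1, …, 3, update dist[i][j] ← min(dist[i][j], dist[i][k] + dist[k][j]). The final matrix gives, for each (i, j), the minimum total weight of any directed path from i to j (possibly empty when i = j).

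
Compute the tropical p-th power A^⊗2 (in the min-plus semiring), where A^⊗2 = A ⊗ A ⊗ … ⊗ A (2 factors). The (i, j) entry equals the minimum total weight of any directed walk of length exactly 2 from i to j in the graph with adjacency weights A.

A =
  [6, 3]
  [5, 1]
A^⊗2 =
  [8, 4]
  [6, 2]

Each entry (A^⊗2)_ij equals the minimum over all length-2 walks i = v_0 → v_1 → … → v_2 = j of Σ_t A[v_t][v_{t+1}]. For example, for (i, j) = (0, 1) we minimise over 2 possible intermediate vertex sequences; the minimum is 4, attained along the walk 0 → 1 → 1.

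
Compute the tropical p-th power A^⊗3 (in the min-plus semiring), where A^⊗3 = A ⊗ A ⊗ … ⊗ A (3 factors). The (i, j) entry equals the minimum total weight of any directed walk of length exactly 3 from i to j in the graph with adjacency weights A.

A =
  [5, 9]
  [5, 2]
A^⊗3 =
  [15, 13]
  [9, 6]

Each entry (A^⊗3)_ij equals the minimum over all length-3 walks i = v_0 → v_1 → … → v_3 = j of Σ_t A[v_t][v_{t+1}]. For example, for (i, j) = (0, 1) we minimise over 4 possible intermediate vertex sequences; the minimum is 13, attained along the walk 0 → 1 → 1 → 1.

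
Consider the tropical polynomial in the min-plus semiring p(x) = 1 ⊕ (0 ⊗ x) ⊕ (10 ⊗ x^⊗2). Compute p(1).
p(1) = 1

A tropical monomial a ⊗ x^⊗i evaluates to a + i · x. Evaluating each term at x = 1:
  Term 0 contributes 1 + 0 · 1 = 1
  Term 1 contributes 0 + 1 · 1 = 1
  Term 2 contributes 10 + 2 · 1 = 12
p(1) = ⊕ of these = min[1, 1, 12] = 1.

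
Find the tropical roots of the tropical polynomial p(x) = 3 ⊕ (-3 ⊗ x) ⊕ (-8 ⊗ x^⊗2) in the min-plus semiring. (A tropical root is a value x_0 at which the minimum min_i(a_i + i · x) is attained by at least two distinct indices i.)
Roots: {5, 6}

Each tropical root is a break point of the lower envelope of the lines y = a_i + i · x (there are 3 lines, with slopes 0, 1, ..., 2). Only the lines that attain the minimum somewhere contribute to roots; other lines are dominated. Here the surviving (envelope) indices are i = 2, i = 1, i = 0.
Intersections between consecutive envelope lines give the roots: for adjacent envelope indices i < j the intersection is x = (a_i − a_j) / (j − i). Reading off the sorted break points: {5, 6}.
Verification: at each break x_0, at least two indices attain the minimum of min_i(a_i + i · x_0).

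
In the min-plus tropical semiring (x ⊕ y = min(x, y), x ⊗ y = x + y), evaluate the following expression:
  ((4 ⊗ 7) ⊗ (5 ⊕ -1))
((4 ⊗ 7) ⊗ (5 ⊕ -1)) = 10

Expand innermost to outermost. Recall ⊕ takes the minimum of its arguments and ⊗ takes their sum. Working out the expression ((4 ⊗ 7) ⊗ (5 ⊕ -1)) gives 10.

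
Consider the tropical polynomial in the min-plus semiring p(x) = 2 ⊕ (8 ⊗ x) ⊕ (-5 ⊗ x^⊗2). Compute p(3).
p(3) = 1

A tropical monomial a ⊗ x^⊗i evaluates to a + i · x. Evaluating each term at x = 3:
  Term 0 contributes 2 + 0 · 3 = 2
  Term 1 contributes 8 + 1 · 3 = 11
  Term 2 contributes -5 + 2 · 3 = 1
p(3) = ⊕ of these = min[2, 11, 1] = 1.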